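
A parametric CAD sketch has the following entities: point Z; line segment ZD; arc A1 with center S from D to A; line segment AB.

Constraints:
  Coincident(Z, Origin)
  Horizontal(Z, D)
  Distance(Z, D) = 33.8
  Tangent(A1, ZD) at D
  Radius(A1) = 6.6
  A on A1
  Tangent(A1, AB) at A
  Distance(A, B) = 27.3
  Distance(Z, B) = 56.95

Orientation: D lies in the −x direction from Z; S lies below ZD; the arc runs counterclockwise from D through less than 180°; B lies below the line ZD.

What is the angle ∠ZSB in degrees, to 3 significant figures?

131°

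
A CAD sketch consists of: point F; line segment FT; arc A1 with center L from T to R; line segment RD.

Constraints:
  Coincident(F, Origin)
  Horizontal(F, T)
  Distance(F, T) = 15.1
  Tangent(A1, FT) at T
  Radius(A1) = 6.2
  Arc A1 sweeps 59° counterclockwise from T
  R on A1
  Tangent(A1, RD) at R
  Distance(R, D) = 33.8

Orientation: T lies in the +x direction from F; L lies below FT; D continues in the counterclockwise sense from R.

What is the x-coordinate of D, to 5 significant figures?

-7.6227

F is at the origin; F and T share the same y with |FT| = 15.1 and T on the +x side, so T = (15.100, 0.0000). Since A1 is tangent to FT there, LT ⟂ FT, so L = T + (0, -6.2) = (15.100, -6.2000). On A1, T sits at bearing 90° from L; a 59° counterclockwise sweep puts R at bearing 149°, so R = L + 6.2·(cos 149°, sin 149°) = (9.7856, -3.0068). The tangent condition forces LR to be normal to RD, so RD runs along (−sin 149°, cos 149°); with |RD| = 33.8, D = (-7.6227, -31.979). So D.x = -7.6227.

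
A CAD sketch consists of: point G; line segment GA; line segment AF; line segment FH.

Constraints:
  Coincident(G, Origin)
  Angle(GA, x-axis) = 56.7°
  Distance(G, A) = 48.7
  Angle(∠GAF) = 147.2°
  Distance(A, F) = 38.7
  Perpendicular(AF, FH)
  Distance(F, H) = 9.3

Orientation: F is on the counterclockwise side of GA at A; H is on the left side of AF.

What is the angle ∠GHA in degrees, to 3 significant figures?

25.6°

∠GAF = 147.2°, so AF runs at 56.7° + (180° − 147.2°) = 89.5° from the x-axis; with |AF| = 38.7, F = A + 38.7·(cos 89.5°, sin 89.5°) = (27.1, 79.4). The perpendicularity gives FH at right angles to AF; with |FH| = 9.3 on the left of AF, H = F + 9.3·(-1.00, 0.00873) = (17.8, 79.5). Then cos ∠GHA = HG·HA / (|HG||HA|), giving 25.6°.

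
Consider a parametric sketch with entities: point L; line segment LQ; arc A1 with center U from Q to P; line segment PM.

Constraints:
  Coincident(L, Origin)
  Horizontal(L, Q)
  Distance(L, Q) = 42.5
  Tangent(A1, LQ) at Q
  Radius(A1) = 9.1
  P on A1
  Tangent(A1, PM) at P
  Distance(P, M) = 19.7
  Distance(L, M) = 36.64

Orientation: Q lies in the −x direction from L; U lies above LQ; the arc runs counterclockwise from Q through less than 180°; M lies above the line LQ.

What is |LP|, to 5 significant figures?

34.471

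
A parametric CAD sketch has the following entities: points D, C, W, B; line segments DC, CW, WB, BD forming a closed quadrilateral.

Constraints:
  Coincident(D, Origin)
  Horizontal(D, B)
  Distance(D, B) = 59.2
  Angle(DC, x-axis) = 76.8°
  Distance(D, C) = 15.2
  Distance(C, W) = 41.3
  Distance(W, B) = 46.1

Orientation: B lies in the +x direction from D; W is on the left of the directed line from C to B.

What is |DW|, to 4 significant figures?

53.93

Checks: |CW| = 41.30 ✓; |WB| = 46.10 ✓.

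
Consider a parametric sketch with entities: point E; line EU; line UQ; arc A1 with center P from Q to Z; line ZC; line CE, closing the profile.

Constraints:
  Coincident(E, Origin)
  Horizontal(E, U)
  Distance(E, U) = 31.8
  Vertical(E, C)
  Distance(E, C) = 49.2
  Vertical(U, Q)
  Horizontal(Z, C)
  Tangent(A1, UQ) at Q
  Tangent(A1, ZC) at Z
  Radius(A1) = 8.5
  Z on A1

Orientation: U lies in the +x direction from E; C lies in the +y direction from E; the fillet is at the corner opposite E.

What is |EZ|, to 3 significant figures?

54.4

E is at the origin; EU is horizontal with |EU| = 31.8 and U on the +x side, so U = (31.8, 0.00). E and C share the same x with |EC| = 49.2 and C on the +y side, so C = (0.00, 49.2). The virtual corner opposite E is at (31.8, 49.2). Tangency of A1 to UQ means the radius PQ is perpendicular to UQ and the tangent condition forces PZ to be normal to ZC, with radius 8.5, so the center P sits 8.5 in from both sides at P = (23.3, 40.7). That places the tangent points at Q = (31.8, 40.7) on UQ and Z = (23.3, 49.2) on ZC. Then |EZ| = |Z − E| = 54.4.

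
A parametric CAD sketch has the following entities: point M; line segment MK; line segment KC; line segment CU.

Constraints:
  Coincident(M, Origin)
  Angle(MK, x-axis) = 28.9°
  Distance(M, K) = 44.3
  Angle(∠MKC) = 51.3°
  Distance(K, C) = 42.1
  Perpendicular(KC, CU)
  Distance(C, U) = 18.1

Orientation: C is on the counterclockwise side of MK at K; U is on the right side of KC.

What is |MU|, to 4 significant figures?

54.61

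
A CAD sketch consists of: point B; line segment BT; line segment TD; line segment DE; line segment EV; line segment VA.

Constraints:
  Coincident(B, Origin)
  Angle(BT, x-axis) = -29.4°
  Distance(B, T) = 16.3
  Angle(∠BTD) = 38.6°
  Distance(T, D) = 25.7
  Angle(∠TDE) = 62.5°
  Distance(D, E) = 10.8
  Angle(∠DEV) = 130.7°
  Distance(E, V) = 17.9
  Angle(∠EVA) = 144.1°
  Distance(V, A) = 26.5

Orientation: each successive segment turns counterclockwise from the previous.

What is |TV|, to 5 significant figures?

14.057

∠TDE = 62.5° gives DE at -130.50° from the x-axis; with |DE| = 10.8, E = (-2.4406, 7.6145). ∠DEV = 130.7° gives EV at -81.200° from the x-axis; with |EV| = 17.9, V = (0.29780, -10.075). Then |TV| = |V − T| = 14.057.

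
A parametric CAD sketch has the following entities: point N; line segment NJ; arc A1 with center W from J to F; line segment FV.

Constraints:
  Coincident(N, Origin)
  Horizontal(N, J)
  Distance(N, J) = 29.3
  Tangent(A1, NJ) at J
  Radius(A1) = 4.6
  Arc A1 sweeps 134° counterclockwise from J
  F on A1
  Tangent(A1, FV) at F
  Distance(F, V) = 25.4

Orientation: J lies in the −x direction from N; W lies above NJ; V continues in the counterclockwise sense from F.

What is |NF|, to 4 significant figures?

27.13

N is at the origin; NJ is horizontal with |NJ| = 29.3 and J on the −x side, so J = (-29.30, 0.000). The tangent condition forces WJ to be normal to NJ, so W = J + (0, 4.6) = (-29.30, 4.600). On A1, J sits at bearing -90° from W; a 134° counterclockwise sweep puts F at bearing 44°, so F = W + 4.6·(cos 44°, sin 44°) = (-25.99, 7.795). Then |NF| = |F − N| = 27.13.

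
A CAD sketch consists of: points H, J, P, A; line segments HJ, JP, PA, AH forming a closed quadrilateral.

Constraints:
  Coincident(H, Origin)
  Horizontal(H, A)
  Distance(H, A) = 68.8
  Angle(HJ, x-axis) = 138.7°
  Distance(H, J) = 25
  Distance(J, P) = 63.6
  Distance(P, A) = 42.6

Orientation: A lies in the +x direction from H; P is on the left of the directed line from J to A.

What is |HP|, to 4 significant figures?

54.12

Checks: |JP| = 63.60 ✓; |PA| = 42.60 ✓.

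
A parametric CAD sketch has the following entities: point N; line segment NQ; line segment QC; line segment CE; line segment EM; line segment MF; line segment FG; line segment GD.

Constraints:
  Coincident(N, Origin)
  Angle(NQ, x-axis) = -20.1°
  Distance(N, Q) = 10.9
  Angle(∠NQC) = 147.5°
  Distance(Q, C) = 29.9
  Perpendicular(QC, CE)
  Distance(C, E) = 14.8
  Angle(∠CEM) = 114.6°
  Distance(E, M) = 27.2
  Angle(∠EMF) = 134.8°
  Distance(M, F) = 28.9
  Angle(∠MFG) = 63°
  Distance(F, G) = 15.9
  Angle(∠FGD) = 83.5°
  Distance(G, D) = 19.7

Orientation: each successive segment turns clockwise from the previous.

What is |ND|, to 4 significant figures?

18.64

N is at the origin; NQ runs at -20.1° with length 10.9, so Q = (10.24, -3.746). ∠NQC = 147.5° gives QC at -52.60° from the x-axis; with |QC| = 29.9, C = (28.40, -27.50). QC is perpendicular to CE, so CE runs at -142.6°; with |CE| = 14.8, E = (16.64, -36.49). ∠CEM = 114.6° gives EM at 152.0° from the x-axis; with |EM| = 27.2, M = (-7.377, -23.72). ∠EMF = 134.8° gives MF at 106.8° from the x-axis; with |MF| = 28.9, F = (-15.73, 3.948). ∠MFG = 63.0° gives FG at -10.20° from the x-axis; with |FG| = 15.9, G = (-0.08115, 1.132). ∠FGD = 83.5° gives GD at -106.7° from the x-axis; with |GD| = 19.7, D = (-5.742, -17.74). Then |ND| = |D − N| = 18.64.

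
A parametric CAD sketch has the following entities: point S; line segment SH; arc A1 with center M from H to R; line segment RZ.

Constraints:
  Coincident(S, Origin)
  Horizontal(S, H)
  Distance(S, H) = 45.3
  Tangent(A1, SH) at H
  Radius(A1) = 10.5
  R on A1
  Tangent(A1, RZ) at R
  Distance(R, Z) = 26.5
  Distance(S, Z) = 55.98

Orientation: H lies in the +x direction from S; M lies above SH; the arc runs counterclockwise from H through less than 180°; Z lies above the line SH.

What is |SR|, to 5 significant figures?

56.572

Checks: |MH| = 10.50 ✓; |MR| = 10.50 ✓; ∠(MR, RZ) = 90.00° ✓; |RZ| = 26.50 ✓; |SZ| = 55.98 ✓.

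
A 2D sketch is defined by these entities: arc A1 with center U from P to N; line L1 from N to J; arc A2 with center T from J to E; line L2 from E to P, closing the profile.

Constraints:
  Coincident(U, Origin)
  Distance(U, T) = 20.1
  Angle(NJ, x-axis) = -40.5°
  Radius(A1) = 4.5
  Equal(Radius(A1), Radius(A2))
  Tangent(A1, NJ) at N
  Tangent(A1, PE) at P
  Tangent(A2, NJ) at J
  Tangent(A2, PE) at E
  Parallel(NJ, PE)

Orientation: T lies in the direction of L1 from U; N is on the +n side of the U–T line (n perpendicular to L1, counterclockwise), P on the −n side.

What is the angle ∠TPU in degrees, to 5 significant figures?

77.381°

U is at the origin and T lies 20.1 along u from U, so T = 20.1·u = (15.284, -13.054). Tangency of A1 to both parallel lines with radius 4.5 puts N and P at U ± 4.5·n: N = (2.9225, 3.4218), P = (-2.9225, -3.4218). Then cos ∠TPU = PT·PU / (|PT||PU|), giving 77.381°.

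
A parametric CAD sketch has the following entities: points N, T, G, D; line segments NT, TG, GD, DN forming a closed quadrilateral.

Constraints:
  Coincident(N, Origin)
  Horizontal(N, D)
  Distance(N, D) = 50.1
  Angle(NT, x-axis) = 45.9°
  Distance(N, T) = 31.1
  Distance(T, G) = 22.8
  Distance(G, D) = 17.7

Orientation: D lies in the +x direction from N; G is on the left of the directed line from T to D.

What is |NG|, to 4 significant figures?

46.69

Checks: |TG| = 22.80 ✓; |GD| = 17.70 ✓.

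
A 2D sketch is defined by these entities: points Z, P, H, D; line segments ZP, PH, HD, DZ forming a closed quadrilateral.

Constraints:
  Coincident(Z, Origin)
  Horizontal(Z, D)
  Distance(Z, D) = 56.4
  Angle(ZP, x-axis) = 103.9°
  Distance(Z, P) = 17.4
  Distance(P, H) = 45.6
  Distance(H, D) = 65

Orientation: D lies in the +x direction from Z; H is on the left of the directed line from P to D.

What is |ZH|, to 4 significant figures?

58.71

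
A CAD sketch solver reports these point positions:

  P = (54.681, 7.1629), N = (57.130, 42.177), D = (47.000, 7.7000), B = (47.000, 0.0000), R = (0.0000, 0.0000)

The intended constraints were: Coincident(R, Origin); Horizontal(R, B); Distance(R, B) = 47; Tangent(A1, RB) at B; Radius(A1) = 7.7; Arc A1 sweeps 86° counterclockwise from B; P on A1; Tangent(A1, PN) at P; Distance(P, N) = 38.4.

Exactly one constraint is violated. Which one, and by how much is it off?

Distance(P, N) = 38.4 — off by 3.30.

R = (0.00, 0.00) ✓; R.y = 0.00, B.y = 0.00 ✓; |RB| = 47.00 ✓; ∠(DB, BR) = 90.00° ✓; |DB| = 7.700 ✓; bearing(D→P) − bearing(D→B) = 86.00° ✓; |DP| = 7.700 ✓; ∠(DP, PN) = 90.00° ✓; |PN| = 35.10 ✗.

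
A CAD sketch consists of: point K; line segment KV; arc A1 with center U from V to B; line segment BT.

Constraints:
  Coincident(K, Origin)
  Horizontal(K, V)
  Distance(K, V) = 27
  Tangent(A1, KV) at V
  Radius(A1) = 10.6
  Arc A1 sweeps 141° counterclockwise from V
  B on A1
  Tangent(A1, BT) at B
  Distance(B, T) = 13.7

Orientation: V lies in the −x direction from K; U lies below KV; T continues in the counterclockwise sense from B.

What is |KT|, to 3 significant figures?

35.8

K is at the origin; KV is horizontal with |KV| = 27.0 and V on the −x side, so V = (-27.0, 0.00). Tangency of A1 to KV means the radius UV is perpendicular to KV, so U = V + (0, -10.6) = (-27.0, -10.6). On A1, V sits at bearing 90° from U; a 141° counterclockwise sweep puts B at bearing 231°, so B = U + 10.6·(cos 231°, sin 231°) = (-33.7, -18.8). The tangent condition forces UB to be normal to BT, so BT runs along (−sin 231°, cos 231°); with |BT| = 13.7, T = (-23.0, -27.5). Then |KT| = |T − K| = 35.8.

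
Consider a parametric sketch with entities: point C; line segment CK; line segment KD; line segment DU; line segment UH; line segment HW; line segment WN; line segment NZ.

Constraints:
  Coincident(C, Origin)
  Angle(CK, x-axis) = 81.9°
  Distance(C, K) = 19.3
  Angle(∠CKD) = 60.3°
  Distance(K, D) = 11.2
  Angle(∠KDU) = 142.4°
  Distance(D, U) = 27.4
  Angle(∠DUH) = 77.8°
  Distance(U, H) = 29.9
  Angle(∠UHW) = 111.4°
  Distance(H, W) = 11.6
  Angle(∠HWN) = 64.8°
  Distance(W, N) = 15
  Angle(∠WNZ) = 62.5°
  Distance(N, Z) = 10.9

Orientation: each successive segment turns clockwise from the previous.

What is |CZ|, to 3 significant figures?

16.1

C is at the origin; CK runs at 81.9° with length 19.3, so K = (2.72, 19.1). ∠CKD = 60.3° gives KD at -37.8° from the x-axis; with |KD| = 11.2, D = (11.6, 12.2). ∠KDU = 142.4° gives DU at -75.4° from the x-axis; with |DU| = 27.4, U = (18.5, -14.3). ∠DUH = 77.8° gives UH at -178° from the x-axis; with |UH| = 29.9, H = (-11.4, -15.5). ∠UHW = 111.4° gives HW at 114° from the x-axis; with |HW| = 11.6, W = (-16.1, -4.91). ∠HWN = 64.8° gives WN at -1.40° from the x-axis; with |WN| = 15.0, N = (-1.08, -5.28). ∠WNZ = 62.5° gives NZ at -119° from the x-axis; with |NZ| = 10.9, Z = (-6.35, -14.8). Then |CZ| = |Z − C| = 16.1.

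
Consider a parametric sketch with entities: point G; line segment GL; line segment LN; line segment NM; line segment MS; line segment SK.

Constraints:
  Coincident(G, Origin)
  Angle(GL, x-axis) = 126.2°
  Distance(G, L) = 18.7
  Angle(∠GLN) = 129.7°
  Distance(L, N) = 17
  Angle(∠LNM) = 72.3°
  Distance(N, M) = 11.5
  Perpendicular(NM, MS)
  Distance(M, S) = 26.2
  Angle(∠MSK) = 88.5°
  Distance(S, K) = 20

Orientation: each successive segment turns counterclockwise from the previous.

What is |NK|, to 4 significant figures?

27.04

NM ⟂ MS, so MS runs at 14.20°; with |MS| = 26.2, S = (0.2079, 11.41). ∠MSK = 88.5° gives SK at 105.7° from the x-axis; with |SK| = 20.0, K = (-5.204, 30.66). Then |NK| = |K − N| = 27.04.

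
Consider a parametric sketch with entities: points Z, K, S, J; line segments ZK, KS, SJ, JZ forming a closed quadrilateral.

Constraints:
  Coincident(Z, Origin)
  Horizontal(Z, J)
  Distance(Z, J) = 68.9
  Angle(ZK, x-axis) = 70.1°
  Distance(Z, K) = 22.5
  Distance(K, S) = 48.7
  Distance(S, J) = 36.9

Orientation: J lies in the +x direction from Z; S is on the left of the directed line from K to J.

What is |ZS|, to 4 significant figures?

64.36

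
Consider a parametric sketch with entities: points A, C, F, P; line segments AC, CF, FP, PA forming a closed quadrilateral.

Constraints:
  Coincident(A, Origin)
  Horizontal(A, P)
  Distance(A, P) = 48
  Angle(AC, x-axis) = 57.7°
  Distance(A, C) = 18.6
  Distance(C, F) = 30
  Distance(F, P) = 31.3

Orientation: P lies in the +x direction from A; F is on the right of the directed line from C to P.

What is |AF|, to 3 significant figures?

23.2

Checks: |CF| = 30.00 ✓; |FP| = 31.30 ✓.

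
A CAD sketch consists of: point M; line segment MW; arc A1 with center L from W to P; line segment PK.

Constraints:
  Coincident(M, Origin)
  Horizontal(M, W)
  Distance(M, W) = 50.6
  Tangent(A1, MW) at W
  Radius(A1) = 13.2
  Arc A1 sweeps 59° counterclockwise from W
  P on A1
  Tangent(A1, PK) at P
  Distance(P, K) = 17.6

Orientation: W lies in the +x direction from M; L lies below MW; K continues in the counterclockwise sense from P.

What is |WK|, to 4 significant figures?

29.61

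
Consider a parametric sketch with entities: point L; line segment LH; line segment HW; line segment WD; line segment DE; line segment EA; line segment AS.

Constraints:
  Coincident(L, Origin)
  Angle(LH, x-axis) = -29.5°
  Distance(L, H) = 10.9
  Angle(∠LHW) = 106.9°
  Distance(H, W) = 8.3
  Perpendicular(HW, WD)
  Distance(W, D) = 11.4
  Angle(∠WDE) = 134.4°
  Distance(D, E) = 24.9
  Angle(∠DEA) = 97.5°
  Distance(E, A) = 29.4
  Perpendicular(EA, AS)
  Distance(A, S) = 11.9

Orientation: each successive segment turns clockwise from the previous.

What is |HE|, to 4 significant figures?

30.34

L is at the origin; LH runs at -29.5° with length 10.9, so H = (9.487, -5.367). ∠LHW = 106.9° gives HW at -102.6° from the x-axis; with |HW| = 8.3, W = (7.676, -13.47). The perpendicularity gives WD at right angles to HW, so WD runs at 167.4°; with |WD| = 11.4, D = (-3.449, -10.98). ∠WDE = 134.4° gives DE at 121.8° from the x-axis; with |DE| = 24.9, E = (-16.57, 10.18). Then |HE| = |E − H| = 30.34.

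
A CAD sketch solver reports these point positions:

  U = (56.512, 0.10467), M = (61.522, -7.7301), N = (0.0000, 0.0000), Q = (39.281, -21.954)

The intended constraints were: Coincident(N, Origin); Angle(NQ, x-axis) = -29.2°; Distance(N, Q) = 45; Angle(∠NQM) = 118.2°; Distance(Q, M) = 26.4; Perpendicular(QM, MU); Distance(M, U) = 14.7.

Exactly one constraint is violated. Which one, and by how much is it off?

Distance(M, U) = 14.7 — off by 5.40.

N = (0.00, 0.00) ✓; NQ at -29.20° ✓; |NQ| = 45.00 ✓; ∠NQM = 118.2° ✓; |QM| = 26.40 ✓; ∠(QM, MU) = 90.00° ✓; |MU| = 9.300 ✗.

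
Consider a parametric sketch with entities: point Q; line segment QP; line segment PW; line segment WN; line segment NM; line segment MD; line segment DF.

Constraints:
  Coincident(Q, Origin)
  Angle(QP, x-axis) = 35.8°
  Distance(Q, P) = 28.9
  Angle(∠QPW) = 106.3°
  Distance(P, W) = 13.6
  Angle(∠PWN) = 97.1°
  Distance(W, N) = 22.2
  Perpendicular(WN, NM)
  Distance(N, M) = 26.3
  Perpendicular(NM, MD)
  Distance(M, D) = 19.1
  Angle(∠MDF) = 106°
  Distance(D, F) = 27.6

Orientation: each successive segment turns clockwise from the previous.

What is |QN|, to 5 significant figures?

25.113

Q is at the origin; QP runs at 35.8° with length 28.9, so P = (23.440, 16.905). ∠QPW = 106.3° gives PW at -37.900° from the x-axis; with |PW| = 13.6, W = (34.171, 8.5510). ∠PWN = 97.1° gives WN at -120.80° from the x-axis; with |WN| = 22.2, N = (22.804, -10.518). Then |QN| = |N − Q| = 25.113.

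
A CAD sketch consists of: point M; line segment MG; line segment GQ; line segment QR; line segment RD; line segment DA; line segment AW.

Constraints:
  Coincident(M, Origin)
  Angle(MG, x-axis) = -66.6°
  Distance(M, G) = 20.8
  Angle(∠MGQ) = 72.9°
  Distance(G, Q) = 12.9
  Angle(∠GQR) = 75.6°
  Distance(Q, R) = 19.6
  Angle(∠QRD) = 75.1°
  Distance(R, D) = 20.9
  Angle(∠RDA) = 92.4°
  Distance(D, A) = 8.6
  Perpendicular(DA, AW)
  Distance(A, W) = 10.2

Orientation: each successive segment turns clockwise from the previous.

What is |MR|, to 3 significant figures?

2.11

M is at the origin; MG runs at -66.6° with length 20.8, so G = (8.26, -19.1). ∠MGQ = 72.9° gives GQ at -174° from the x-axis; with |GQ| = 12.9, Q = (-4.56, -20.5). ∠GQR = 75.6° gives QR at 81.9° from the x-axis; with |QR| = 19.6, R = (-1.80, -1.10). Then |MR| = |R − M| = 2.11.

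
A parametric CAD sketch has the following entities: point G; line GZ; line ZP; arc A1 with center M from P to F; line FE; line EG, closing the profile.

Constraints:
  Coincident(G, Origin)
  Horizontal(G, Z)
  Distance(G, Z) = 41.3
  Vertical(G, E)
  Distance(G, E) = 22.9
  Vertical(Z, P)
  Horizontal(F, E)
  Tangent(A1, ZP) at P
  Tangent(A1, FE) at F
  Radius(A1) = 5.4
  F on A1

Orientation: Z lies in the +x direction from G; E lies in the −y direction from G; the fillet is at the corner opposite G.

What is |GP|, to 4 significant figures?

44.85

The virtual corner opposite G is at (41.30, -22.90). Since A1 is tangent to ZP there, MP ⟂ ZP and since A1 is tangent to FE there, MF ⟂ FE, with radius 5.4, so the center M sits 5.4 in from both sides at M = (35.90, -17.50). That places the tangent points at P = (41.30, -17.50) on ZP and F = (35.90, -22.90) on FE. Then |GP| = |P − G| = 44.85.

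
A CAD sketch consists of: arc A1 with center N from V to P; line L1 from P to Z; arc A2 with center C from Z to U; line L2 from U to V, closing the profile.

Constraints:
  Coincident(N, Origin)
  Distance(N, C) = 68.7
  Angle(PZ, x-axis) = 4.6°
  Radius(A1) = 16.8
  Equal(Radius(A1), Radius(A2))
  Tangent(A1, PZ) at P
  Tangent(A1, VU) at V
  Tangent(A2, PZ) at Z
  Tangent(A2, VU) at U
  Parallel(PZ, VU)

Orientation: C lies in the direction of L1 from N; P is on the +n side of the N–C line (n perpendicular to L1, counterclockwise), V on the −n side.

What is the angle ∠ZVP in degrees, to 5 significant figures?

63.938°

Tangency of A1 to both parallel lines with radius 16.8 puts P and V at N ± 16.8·n: P = (-1.3473, 16.746), V = (1.3473, -16.746). Equal radii place Z and U the same way about C: Z = C + 16.8·n = (67.131, 22.256), U = C − 16.8·n = (69.826, -11.236). Then cos ∠ZVP = VZ·VP / (|VZ||VP|), giving 63.938°.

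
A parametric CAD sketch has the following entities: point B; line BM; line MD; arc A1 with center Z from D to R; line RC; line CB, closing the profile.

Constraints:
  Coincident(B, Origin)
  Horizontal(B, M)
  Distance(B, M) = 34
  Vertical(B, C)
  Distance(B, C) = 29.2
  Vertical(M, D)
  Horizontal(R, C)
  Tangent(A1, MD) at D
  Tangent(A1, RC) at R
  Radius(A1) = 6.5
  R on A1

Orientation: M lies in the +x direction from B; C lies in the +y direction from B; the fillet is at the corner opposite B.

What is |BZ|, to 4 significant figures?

35.66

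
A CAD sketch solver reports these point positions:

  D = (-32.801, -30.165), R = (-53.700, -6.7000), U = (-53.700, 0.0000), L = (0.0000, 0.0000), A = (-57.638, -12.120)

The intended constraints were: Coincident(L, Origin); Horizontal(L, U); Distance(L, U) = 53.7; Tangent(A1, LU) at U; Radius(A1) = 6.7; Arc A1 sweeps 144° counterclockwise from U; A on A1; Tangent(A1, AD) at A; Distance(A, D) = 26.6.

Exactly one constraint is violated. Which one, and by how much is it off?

Distance(A, D) = 26.6 — off by 4.10.

L = (0.00, 0.00) ✓; L.y = 0.00, U.y = 0.00 ✓; |LU| = 53.70 ✓; ∠(RU, UL) = 90.00° ✓; |RU| = 6.700 ✓; bearing(R→A) − bearing(R→U) = 144.0° ✓; |RA| = 6.700 ✓; ∠(RA, AD) = 90.00° ✓; |AD| = 30.70 ✗.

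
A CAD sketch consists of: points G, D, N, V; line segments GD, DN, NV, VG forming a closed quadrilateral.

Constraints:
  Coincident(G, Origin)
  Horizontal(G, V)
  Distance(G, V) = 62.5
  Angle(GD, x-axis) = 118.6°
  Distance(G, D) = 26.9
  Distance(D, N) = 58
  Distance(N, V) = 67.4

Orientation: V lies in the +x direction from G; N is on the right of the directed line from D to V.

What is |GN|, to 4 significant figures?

32.26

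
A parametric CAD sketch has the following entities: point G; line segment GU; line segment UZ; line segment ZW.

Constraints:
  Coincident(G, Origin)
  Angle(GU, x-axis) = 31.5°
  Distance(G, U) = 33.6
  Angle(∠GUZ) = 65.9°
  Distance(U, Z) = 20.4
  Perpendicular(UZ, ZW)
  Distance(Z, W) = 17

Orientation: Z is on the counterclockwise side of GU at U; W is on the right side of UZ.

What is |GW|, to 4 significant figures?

48.14

G is at the origin; GU runs at 31.5° with length 33.6, so U = 33.6·(cos 31.5°, sin 31.5°) = (28.65, 17.56). ∠GUZ = 65.9°, so UZ runs at 31.5° + (180° − 65.9°) = 145.6° from the x-axis; with |UZ| = 20.4, Z = U + 20.4·(cos 145.6°, sin 145.6°) = (11.82, 29.08). UZ ⟂ ZW; with |ZW| = 17.0 on the right of UZ, W = Z + 17.0·(0.5650, 0.8251) = (21.42, 43.11). Then |GW| = |W − G| = 48.14.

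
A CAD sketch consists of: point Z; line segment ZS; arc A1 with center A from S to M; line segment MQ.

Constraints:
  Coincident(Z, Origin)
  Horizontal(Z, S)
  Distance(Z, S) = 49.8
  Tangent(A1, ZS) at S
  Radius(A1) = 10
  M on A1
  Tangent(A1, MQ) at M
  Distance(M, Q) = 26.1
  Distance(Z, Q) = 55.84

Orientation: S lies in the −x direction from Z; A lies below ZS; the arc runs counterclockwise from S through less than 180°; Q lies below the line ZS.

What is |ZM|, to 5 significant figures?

59.951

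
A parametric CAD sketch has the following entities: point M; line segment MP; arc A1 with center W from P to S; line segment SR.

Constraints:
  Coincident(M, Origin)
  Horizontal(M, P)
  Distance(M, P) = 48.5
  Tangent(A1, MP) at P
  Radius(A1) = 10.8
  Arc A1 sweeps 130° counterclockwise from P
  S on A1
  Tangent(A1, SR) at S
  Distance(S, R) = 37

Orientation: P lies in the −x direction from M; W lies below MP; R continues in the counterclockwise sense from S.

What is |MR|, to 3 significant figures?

56.7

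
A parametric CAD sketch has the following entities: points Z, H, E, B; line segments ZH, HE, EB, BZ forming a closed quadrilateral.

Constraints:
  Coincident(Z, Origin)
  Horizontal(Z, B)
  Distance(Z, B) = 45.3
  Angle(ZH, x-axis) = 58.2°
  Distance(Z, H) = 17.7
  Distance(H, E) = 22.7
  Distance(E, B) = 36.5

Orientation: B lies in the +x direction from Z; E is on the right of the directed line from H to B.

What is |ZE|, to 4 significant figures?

12.29

Checks: |HE| = 22.70 ✓; |EB| = 36.50 ✓.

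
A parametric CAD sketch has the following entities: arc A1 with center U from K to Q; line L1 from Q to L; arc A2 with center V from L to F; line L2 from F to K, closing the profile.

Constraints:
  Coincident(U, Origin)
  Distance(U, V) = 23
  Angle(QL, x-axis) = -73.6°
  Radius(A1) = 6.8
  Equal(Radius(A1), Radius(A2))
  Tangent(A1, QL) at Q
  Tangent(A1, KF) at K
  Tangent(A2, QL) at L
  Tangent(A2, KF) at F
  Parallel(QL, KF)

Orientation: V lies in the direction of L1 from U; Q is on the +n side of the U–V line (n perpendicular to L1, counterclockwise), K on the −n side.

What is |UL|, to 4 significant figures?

23.98

Tangency of A1 to both parallel lines with radius 6.8 puts Q and K at U ± 6.8·n: Q = (6.523, 1.920), K = (-6.523, -1.920). Equal radii place L and F the same way about V: L = V + 6.8·n = (13.02, -20.14), F = V − 6.8·n = (-0.02948, -23.98). Then |UL| = |L − U| = 23.98.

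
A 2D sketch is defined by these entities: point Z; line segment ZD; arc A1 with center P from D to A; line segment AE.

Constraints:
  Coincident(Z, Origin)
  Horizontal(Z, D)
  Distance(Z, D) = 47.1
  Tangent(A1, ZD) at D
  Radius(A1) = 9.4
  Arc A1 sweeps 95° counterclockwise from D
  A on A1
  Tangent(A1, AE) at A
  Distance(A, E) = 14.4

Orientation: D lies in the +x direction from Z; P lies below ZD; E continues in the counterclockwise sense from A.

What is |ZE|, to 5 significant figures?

46.084

On A1, D sits at bearing 90° from P; a 95° counterclockwise sweep puts A at bearing 185°, so A = P + 9.4·(cos 185°, sin 185°) = (37.736, -10.219). The tangent condition forces PA to be normal to AE, so AE runs along (−sin 185°, cos 185°); with |AE| = 14.4, E = (38.991, -24.564). Then |ZE| = |E − Z| = 46.084.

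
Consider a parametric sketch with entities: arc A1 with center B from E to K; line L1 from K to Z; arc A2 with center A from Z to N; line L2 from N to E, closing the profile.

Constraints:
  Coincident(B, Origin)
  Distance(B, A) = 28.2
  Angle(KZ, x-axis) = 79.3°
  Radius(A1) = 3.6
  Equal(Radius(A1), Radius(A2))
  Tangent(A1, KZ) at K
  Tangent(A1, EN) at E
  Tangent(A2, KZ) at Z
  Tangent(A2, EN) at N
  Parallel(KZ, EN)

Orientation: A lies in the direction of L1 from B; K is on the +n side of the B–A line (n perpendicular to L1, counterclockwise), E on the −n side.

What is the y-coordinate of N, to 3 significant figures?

27.0

The slot axis is L1's direction at 79.3°, so u = (cos 79.3°, sin 79.3°) = (0.186, 0.983) and n = (−sin 79.3°, cos 79.3°) = (-0.983, 0.186). B is at the origin and A lies 28.2 along u from B, so A = 28.2·u = (5.24, 27.7). Tangency of A1 to both parallel lines with radius 3.6 puts K and E at B ± 3.6·n: K = (-3.54, 0.668), E = (3.54, -0.668). Equal radii place Z and N the same way about A: Z = A + 3.6·n = (1.70, 28.4), N = A − 3.6·n = (8.77, 27.0). So N.y = 27.0.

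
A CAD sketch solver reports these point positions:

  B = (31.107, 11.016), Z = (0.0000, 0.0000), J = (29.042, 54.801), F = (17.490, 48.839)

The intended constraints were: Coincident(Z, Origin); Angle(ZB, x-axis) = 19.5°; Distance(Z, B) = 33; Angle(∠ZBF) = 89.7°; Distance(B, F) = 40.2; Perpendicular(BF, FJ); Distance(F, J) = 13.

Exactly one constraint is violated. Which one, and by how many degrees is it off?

Perpendicular(BF, FJ) — off by 7.50°.

Z = (0.00, 0.00) ✓; ZB at 19.50° ✓; |ZB| = 33.00 ✓; ∠ZBF = 89.70° ✓; |BF| = 40.20 ✓; ∠(BF, FJ) = 82.50° ✗; |FJ| = 13.00 ✓.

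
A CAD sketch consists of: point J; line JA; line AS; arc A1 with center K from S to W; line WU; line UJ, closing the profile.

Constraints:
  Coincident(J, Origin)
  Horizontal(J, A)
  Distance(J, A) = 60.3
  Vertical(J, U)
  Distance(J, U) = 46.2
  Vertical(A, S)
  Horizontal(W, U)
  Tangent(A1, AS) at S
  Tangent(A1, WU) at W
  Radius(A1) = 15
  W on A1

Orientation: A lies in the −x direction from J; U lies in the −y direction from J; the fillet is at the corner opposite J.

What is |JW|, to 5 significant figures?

64.703

The virtual corner opposite J is at (-60.300, -46.200). A1 meets AS tangentially, so KS is at right angles to AS and since A1 is tangent to WU there, KW ⟂ WU, with radius 15.0, so the center K sits 15.0 in from both sides at K = (-45.300, -31.200). That places the tangent points at S = (-60.300, -31.200) on AS and W = (-45.300, -46.200) on WU. Then |JW| = |W − J| = 64.703.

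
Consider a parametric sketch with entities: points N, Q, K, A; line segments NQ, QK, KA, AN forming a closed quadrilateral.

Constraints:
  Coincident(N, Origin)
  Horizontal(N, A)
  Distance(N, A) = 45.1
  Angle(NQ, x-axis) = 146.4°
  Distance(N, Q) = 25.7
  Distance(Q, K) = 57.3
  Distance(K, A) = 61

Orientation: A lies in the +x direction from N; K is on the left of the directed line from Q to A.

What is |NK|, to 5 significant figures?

58.166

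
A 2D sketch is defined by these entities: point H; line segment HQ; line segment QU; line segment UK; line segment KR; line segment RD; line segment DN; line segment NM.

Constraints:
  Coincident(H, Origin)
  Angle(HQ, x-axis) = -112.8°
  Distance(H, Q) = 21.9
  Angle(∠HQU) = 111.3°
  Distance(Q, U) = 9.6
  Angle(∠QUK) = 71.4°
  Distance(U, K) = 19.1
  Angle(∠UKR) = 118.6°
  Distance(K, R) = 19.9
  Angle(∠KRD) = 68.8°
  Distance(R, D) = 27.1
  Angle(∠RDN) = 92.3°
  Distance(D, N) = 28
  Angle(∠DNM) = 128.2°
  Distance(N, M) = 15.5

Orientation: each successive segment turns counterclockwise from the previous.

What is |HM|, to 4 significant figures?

33.25

H is at the origin; HQ runs at -112.8° with length 21.9, so Q = (-8.487, -20.19). ∠HQU = 111.3° gives QU at -44.10° from the x-axis; with |QU| = 9.6, U = (-1.593, -26.87). ∠QUK = 71.4° gives UK at 64.50° from the x-axis; with |UK| = 19.1, K = (6.630, -9.630). ∠UKR = 118.6° gives KR at 125.9° from the x-axis; with |KR| = 19.9, R = (-5.039, 6.490). ∠KRD = 68.8° gives RD at -122.9° from the x-axis; with |RD| = 27.1, D = (-19.76, -16.26). ∠RDN = 92.3° gives DN at -35.20° from the x-axis; with |DN| = 28.0, N = (3.121, -32.40). ∠DNM = 128.2° gives NM at 16.60° from the x-axis; with |NM| = 15.5, M = (17.98, -27.98). Then |HM| = |M − H| = 33.25.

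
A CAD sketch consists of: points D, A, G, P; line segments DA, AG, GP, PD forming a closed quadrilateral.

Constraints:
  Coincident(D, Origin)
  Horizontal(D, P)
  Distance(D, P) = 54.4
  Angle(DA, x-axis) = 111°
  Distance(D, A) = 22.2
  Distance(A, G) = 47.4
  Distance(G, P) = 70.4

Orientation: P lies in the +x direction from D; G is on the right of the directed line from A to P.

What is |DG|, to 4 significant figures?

28.69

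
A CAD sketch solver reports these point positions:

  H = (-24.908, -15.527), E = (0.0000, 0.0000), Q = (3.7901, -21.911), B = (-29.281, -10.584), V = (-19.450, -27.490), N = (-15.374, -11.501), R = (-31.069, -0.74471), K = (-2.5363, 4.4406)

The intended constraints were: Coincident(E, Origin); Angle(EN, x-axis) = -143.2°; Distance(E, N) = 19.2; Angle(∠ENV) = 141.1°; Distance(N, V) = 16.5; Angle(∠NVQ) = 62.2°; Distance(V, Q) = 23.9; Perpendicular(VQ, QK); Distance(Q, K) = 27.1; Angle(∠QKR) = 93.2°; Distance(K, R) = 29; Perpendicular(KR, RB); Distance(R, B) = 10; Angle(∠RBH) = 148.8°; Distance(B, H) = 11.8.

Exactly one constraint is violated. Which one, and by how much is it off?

Distance(B, H) = 11.8 — off by 5.20.

E = (0.00, 0.00) ✓; EN at -143.2° ✓; |EN| = 19.20 ✓; ∠ENV = 141.1° ✓; |NV| = 16.50 ✓; ∠NVQ = 62.20° ✓; |VQ| = 23.90 ✓; ∠(VQ, QK) = 90.00° ✓; |QK| = 27.10 ✓; ∠QKR = 93.20° ✓; |KR| = 29.00 ✓; ∠(KR, RB) = 90.00° ✓; |RB| = 10.00 ✓; ∠RBH = 148.8° ✓; |BH| = 6.600 ✗.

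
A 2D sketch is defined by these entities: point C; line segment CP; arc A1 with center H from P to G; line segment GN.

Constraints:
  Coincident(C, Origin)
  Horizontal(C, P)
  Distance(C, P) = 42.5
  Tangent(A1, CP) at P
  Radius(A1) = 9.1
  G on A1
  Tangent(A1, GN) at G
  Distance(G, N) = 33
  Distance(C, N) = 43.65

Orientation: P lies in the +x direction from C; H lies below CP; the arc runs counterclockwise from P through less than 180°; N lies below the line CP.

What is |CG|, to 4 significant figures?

34.46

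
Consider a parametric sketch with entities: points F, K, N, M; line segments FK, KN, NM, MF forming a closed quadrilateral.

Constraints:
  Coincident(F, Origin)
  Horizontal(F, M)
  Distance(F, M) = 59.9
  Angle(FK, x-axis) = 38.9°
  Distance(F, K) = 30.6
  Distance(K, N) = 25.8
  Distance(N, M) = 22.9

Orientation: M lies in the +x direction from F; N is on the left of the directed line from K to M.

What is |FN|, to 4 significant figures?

53.63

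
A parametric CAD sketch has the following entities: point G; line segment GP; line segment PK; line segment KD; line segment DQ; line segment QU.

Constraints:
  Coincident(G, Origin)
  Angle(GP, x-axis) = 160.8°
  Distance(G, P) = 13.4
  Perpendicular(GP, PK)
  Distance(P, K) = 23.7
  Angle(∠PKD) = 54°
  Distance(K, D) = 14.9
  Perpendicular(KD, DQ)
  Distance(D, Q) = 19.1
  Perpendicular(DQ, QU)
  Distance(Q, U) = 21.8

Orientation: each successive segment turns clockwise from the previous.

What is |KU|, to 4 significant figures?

20.31

G is at the origin; GP runs at 160.8° with length 13.4, so P = (-12.65, 4.407). The perpendicularity gives PK at right angles to GP, so PK runs at 70.80°; with |PK| = 23.7, K = (-4.861, 26.79). ∠PKD = 54.0° gives KD at -55.20° from the x-axis; with |KD| = 14.9, D = (3.643, 14.55). The perpendicularity gives DQ at right angles to KD, so DQ runs at -145.2°; with |DQ| = 19.1, Q = (-12.04, 3.653). DQ ⟂ QU, so QU runs at 124.8°; with |QU| = 21.8, U = (-24.48, 21.55). Then |KU| = |U − K| = 20.31.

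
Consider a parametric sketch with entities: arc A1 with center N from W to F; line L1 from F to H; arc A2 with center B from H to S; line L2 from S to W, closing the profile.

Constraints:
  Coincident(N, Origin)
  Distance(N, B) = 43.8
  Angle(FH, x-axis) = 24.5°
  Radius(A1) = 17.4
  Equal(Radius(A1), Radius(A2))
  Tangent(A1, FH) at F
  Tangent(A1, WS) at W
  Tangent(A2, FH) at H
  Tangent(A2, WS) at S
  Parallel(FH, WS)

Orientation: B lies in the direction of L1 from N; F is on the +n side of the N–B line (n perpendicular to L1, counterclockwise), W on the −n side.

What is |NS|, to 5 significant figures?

47.130

Tangency of A1 to both parallel lines with radius 17.4 puts F and W at N ± 17.4·n: F = (-7.2157, 15.833), W = (7.2157, -15.833). Equal radii place H and S the same way about B: H = B + 17.4·n = (32.641, 33.997), S = B − 17.4·n = (47.072, 2.3302). Then |NS| = |S − N| = 47.130.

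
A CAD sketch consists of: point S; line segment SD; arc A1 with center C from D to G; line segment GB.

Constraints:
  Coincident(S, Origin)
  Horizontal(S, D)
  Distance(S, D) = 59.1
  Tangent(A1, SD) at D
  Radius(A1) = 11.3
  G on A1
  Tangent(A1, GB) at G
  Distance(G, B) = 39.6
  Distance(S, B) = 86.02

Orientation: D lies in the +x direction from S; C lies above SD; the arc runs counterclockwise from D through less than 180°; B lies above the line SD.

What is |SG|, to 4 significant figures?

71.36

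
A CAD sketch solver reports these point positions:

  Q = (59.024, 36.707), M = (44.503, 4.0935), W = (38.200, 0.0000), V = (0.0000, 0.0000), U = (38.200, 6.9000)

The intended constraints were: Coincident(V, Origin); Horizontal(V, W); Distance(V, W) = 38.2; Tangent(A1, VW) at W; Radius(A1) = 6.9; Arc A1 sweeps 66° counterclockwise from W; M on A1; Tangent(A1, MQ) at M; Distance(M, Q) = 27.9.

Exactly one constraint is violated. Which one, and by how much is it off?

Distance(M, Q) = 27.9 — off by 7.80.

V = (0.00, 0.00) ✓; V.y = 0.00, W.y = 0.00 ✓; |VW| = 38.20 ✓; ∠(UW, WV) = 90.00° ✓; |UW| = 6.900 ✓; bearing(U→M) − bearing(U→W) = 66.00° ✓; |UM| = 6.900 ✓; ∠(UM, MQ) = 90.00° ✓; |MQ| = 35.70 ✗.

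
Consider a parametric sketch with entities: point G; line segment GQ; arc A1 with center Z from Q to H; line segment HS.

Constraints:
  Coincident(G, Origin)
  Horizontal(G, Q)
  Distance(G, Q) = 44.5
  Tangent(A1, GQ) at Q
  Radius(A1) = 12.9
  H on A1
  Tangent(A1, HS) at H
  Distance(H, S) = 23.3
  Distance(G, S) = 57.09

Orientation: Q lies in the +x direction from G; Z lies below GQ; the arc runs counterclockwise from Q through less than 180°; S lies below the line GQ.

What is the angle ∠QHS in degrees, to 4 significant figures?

123.9°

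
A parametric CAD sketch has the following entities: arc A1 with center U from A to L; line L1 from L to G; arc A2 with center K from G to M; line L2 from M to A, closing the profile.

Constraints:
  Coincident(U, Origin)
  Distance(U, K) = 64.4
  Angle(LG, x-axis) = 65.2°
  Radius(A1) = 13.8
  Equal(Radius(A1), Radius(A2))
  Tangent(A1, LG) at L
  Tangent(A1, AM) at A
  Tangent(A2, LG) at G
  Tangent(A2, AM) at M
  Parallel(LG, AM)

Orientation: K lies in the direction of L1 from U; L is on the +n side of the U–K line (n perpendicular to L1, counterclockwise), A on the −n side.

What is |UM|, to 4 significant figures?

65.86

The slot axis is L1's direction at 65.2°, so u = (cos 65.2°, sin 65.2°) = (0.4195, 0.9078) and n = (−sin 65.2°, cos 65.2°) = (-0.9078, 0.4195). U is at the origin and K lies 64.4 along u from U, so K = 64.4·u = (27.01, 58.46). Tangency of A1 to both parallel lines with radius 13.8 puts L and A at U ± 13.8·n: L = (-12.53, 5.788), A = (12.53, -5.788). Equal radii place G and M the same way about K: G = K + 13.8·n = (14.49, 64.25), M = K − 13.8·n = (39.54, 52.67). Then |UM| = |M − U| = 65.86.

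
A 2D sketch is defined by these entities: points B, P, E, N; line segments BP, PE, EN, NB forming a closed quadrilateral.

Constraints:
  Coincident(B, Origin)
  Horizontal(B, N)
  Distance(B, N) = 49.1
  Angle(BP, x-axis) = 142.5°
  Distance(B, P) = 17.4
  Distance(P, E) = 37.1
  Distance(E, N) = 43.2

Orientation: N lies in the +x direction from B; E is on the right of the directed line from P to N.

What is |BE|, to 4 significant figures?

20.51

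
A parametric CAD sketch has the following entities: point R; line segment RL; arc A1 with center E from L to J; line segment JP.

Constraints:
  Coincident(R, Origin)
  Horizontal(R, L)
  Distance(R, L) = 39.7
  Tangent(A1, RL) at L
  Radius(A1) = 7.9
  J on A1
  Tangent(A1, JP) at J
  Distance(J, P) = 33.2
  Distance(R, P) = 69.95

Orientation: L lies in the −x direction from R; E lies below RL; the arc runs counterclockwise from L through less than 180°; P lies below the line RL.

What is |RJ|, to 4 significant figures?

47.12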